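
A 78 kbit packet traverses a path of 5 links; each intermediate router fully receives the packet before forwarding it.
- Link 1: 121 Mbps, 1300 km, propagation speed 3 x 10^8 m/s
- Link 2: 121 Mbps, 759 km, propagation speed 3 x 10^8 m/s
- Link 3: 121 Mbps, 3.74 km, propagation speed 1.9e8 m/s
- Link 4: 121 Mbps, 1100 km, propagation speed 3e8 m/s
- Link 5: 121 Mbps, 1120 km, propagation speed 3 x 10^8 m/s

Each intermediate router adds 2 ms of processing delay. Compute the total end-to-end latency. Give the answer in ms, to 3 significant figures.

L = 78000 bits.
Transmission delay per hop = L/R = 78000/121000000 = 0.644628 ms; 5 hops → 3.22314 ms.
Propagation delays (d/s per hop): 4.33333, 2.53, 0.0196842, 3.66667, 3.73333 ms; sum = 14.283 ms.
Processing at 4 router(s): 4 × 2 ms = 8 ms.
End-to-end = 25.5 ms.

25.5 ms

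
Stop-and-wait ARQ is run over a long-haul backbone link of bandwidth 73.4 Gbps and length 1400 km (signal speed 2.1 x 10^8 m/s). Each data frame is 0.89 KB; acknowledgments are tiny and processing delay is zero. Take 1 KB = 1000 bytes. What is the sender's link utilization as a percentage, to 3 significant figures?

t_tx = L/R = 7120/73400000000 = 9.70027e-08 s.
t_prop = 1400000/210000000 = 0.00666667 s; RTT = 0.0133333 s.
Cycle = t_tx + RTT = 0.0133334 s.
Utilization = t_tx / cycle = 9.70027e-08/0.0133334 = 0.000728 %.

0.000728 %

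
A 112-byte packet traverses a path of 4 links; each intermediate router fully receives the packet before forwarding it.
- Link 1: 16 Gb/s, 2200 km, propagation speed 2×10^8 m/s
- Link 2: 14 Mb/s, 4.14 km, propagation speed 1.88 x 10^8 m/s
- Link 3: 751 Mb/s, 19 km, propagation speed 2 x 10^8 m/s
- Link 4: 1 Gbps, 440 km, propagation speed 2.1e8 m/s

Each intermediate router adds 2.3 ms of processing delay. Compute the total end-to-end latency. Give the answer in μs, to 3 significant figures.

20200 μs

L = 112 × 8 = 896 bits.
Transmission delays (L/R per hop): 0.056, 64, 1.19308, 0.896 μs; sum = 66.1451 μs.
Propagation delays (d/s per hop): 11000, 22.0213, 95, 2095.24 μs; sum = 13212.3 μs.
Processing at 3 router(s): 3 × 2.3 ms = 6900 μs.
End-to-end = 20200 μs.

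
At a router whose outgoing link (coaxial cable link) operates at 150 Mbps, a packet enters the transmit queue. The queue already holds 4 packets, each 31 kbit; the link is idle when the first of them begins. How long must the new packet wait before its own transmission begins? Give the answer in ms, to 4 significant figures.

Each queued packet: L/R = 31000/150000000 = 0.206667 ms.
4 queued → 0.826667 ms.
Queuing delay = 0.8267 ms.

0.8267 ms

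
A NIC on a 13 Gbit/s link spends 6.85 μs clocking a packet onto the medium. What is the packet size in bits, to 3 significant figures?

L = R × t_tx = 13000000000 b/s × 6.85e-06 s = 89050 bits.

89100 bits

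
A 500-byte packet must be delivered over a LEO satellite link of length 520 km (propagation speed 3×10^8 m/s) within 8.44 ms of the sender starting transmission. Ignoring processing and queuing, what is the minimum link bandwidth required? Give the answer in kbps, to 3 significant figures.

L = 4000 bits.
Propagation delay = 520000 / 300000000 = 1.73333 ms.
Transmission budget = 8.44 − 1.73333 = 6.70667 ms.
R ≥ L / t_tx = 4000 bits / 0.00670667 s = 596 kbps.

596 kbps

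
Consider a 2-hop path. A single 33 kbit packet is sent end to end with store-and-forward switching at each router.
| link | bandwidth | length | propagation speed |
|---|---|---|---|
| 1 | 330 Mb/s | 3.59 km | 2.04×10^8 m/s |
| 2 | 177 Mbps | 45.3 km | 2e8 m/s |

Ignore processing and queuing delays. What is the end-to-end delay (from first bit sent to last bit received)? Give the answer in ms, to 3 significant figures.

L = 33000 bits.
Transmission delays (L/R per hop): 0.1, 0.186441 ms; sum = 0.286441 ms.
Propagation delays (d/s per hop): 0.017598, 0.2265 ms; sum = 0.244098 ms.
End-to-end = 0.531 ms.

0.531 ms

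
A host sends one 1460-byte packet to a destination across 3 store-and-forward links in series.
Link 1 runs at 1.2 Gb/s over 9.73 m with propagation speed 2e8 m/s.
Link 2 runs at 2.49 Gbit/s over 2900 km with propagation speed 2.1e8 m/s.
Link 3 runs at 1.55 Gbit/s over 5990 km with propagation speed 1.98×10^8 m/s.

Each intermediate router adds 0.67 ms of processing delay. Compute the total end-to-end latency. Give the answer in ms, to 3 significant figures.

L = 1460 × 8 = 11680 bits.
Transmission delays (L/R per hop): 0.00973333, 0.00469076, 0.00753548 ms; sum = 0.0219596 ms.
Propagation delays (d/s per hop): 4.865e-05, 13.8095, 30.2525 ms; sum = 44.0621 ms.
Processing at 2 router(s): 2 × 0.67 ms = 1.34 ms.
End-to-end = 45.4 ms.

45.4 ms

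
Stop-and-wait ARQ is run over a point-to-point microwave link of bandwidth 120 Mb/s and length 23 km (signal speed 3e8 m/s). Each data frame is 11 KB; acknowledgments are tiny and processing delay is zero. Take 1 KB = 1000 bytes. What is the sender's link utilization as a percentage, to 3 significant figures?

82.7 %

t_tx = L/R = 88000/120000000 = 0.000733333 s.
t_prop = 23000/300000000 = 7.66667e-05 s; RTT = 0.000153333 s.
Cycle = t_tx + RTT = 0.000886667 s.
Utilization = t_tx / cycle = 0.000733333/0.000886667 = 82.7 %.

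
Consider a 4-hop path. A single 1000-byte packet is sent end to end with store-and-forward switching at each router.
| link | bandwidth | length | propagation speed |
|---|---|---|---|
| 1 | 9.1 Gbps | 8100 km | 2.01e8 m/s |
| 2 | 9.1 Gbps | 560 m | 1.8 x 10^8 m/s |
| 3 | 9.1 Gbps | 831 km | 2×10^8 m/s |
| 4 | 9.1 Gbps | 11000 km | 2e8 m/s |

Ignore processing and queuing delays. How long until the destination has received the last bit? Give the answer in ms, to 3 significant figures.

99.5 ms

L = 1000 × 8 = 8000 bits.
Transmission delay per hop = L/R = 8000/9100000000 = 0.000879121 ms; 4 hops → 0.00351648 ms.
Propagation delays (d/s per hop): 40.2985, 0.00311111, 4.155, 55 ms; sum = 99.4566 ms.
End-to-end = 99.5 ms.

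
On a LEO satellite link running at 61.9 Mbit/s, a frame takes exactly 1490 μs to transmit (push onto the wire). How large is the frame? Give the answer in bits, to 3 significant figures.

L = R × t_tx = 61900000 b/s × 0.00149 s = 92231 bits.

92200 bits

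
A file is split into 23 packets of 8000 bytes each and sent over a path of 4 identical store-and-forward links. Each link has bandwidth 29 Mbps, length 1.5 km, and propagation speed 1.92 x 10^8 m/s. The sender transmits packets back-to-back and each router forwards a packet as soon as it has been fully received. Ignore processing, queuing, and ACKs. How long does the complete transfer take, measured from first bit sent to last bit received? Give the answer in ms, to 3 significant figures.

Per-hop transmission t_tx = L/R = 64000/29000000 = 2.2069 ms.
Per-hop propagation t_prop = 1500/192000000 = 0.0078125 ms.
Pipeline fill: first packet needs 4·t_tx to clear all hops; remaining 22 packets each add one t_tx.
Total = (4+23-1)·t_tx + 4·t_prop = 26·2.2069 + 4·0.0078125 = 57.4 ms.

57.4 ms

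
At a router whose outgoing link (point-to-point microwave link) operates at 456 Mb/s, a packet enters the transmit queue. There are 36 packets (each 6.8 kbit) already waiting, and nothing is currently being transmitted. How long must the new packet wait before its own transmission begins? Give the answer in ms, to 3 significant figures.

0.537 ms

Each queued packet: L/R = 6800/456000000 = 0.0149123 ms.
36 queued → 0.536842 ms.
Queuing delay = 0.537 ms.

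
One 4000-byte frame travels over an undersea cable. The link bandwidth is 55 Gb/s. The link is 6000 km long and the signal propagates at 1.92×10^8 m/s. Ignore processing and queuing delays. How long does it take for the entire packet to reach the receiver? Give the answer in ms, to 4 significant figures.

31.25 ms

L = 4000 × 8 = 32000 bits.
Transmission delay = L/R = 32000 / 55000000000 = 0.000581818 ms.
Propagation delay = d/s = 6000000 m / 192000000 m/s = 31.25 ms.
Total = 31.25 ms.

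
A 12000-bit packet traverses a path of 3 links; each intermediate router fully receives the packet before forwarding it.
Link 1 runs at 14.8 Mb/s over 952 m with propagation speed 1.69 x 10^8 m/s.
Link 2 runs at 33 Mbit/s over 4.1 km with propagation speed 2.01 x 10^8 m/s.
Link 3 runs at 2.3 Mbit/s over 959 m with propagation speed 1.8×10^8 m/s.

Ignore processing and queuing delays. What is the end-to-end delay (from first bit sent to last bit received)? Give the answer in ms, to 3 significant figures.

6.42 ms

Transmission delays (L/R per hop): 0.810811, 0.363636, 5.21739 ms; sum = 6.39184 ms.
Propagation delays (d/s per hop): 0.00563314, 0.020398, 0.00532778 ms; sum = 0.0313589 ms.
End-to-end = 6.42 ms.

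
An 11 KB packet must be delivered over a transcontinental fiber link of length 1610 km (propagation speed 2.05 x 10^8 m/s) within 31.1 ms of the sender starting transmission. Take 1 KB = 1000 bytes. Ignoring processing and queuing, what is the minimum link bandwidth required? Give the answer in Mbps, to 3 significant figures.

L = 88000 bits.
Propagation delay = 1610000 / 2.05e+08 = 7.85366 ms.
Transmission budget = 31.1 − 7.85366 = 23.2463 ms.
R ≥ L / t_tx = 88000 bits / 0.0232463 s = 3.79 Mbps.

3.79 Mbps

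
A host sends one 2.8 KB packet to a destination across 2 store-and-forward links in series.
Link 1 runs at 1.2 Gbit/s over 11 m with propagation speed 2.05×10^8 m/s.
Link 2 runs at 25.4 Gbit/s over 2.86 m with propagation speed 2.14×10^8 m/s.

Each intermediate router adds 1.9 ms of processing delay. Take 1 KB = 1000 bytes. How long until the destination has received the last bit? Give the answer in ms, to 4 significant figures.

L = 22400 bits.
Transmission delays (L/R per hop): 0.0186667, 0.00088189 ms; sum = 0.0195486 ms.
Propagation delays (d/s per hop): 5.36585e-05, 1.33645e-05 ms; sum = 6.7023e-05 ms.
Processing at 1 router(s): 1 × 1.9 ms = 1.9 ms.
End-to-end = 1.920 ms.

1.920 ms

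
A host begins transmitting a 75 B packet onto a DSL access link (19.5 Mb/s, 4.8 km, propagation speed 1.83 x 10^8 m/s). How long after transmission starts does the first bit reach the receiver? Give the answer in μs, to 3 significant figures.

First bit experiences only propagation delay: d/s = 4800/183000000 = 26.2 μs.

26.2 μs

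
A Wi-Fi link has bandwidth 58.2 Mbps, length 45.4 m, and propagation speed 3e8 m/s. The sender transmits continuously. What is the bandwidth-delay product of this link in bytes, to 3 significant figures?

1.10 bytes

Propagation delay = 45.4 / 300000000 = 1.51333e-07 s.
BDP = R × t_prop = 58200000 × 1.51333e-07 = 8.8076 bits.
In bytes: 8.8076/8 = 1.10 bytes.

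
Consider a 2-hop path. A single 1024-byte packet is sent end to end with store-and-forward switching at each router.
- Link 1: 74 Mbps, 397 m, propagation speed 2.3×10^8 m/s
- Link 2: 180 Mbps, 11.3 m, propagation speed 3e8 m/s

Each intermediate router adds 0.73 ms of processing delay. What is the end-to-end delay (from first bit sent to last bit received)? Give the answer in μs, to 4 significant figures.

L = 1024 × 8 = 8192 bits.
Transmission delays (L/R per hop): 110.703, 45.5111 μs; sum = 156.214 μs.
Propagation delays (d/s per hop): 1.72609, 0.0376667 μs; sum = 1.76375 μs.
Processing at 1 router(s): 1 × 0.73 ms = 730 μs.
End-to-end = 888.0 μs.

888.0 μs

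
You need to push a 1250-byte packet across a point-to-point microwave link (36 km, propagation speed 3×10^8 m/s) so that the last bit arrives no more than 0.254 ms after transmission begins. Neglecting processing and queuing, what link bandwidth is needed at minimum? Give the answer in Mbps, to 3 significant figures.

74.6 Mbps

L = 10000 bits.
Propagation delay = 36000 / 300000000 = 0.12 ms.
Transmission budget = 0.254 − 0.12 = 0.134 ms.
R ≥ L / t_tx = 10000 bits / 0.000134 s = 74.6 Mbps.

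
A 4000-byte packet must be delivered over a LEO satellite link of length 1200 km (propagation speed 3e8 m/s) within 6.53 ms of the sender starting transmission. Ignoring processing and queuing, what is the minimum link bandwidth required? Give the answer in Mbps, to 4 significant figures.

L = 32000 bits.
Propagation delay = 1200000 / 300000000 = 4 ms.
Transmission budget = 6.53 − 4 = 2.53 ms.
R ≥ L / t_tx = 32000 bits / 0.00253 s = 12.65 Mbps.

12.65 Mbps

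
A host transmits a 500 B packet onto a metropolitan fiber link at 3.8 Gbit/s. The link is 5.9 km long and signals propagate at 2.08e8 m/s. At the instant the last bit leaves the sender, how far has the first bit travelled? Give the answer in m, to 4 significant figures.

218.9 m

t_tx = L/R = 4000/3800000000 = 1.05263e-06 s.
Distance = s × t_tx = 208000000 × 1.05263e-06 = 218.9 m.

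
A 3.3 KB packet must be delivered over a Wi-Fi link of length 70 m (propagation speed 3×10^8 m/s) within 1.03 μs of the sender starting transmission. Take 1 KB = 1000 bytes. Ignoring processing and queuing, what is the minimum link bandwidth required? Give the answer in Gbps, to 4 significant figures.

L = 26400 bits.
Propagation delay = 70 / 300000000 = 0.233333 μs.
Transmission budget = 1.03 − 0.233333 = 0.796667 μs.
R ≥ L / t_tx = 26400 bits / 7.96667e-07 s = 33.14 Gbps.

33.14 Gbps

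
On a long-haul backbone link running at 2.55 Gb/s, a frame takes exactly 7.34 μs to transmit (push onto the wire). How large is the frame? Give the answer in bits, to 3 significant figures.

18700 bits

L = R × t_tx = 2550000000 b/s × 7.34e-06 s = 18717 bits.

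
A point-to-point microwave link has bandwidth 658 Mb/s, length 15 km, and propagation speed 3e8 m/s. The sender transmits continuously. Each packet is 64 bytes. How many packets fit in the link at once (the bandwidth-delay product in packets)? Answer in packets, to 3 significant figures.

Propagation delay = 15000 / 300000000 = 5e-05 s.
BDP = R × t_prop = 658000000 × 5e-05 = 32900 bits.
In packets of 512 bits: 64.3 packets.

64.3 packets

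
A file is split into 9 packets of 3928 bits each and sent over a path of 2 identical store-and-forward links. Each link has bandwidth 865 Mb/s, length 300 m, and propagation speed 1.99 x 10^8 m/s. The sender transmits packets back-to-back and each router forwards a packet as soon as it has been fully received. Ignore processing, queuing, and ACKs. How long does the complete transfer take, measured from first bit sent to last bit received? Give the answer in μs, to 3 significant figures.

48.4 μs

Per-hop transmission t_tx = L/R = 3928/865000000 = 4.54104 μs.
Per-hop propagation t_prop = 300/199000000 = 1.50754 μs.
Pipeline fill: first packet needs 2·t_tx to clear all hops; remaining 8 packets each add one t_tx.
Total = (2+9-1)·t_tx + 2·t_prop = 10·4.54104 + 2·1.50754 = 48.4 μs.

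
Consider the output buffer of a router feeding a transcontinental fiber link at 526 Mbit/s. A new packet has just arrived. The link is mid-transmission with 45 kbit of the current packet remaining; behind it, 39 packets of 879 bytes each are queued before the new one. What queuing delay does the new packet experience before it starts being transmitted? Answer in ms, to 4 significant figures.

0.6069 ms

Each queued packet: L/R = 7032/526000000 = 0.0133688 ms.
39 queued → 0.521384 ms.
Plus remaining 45000 bits of current packet: 0.0855513 ms.
Queuing delay = 0.6069 ms.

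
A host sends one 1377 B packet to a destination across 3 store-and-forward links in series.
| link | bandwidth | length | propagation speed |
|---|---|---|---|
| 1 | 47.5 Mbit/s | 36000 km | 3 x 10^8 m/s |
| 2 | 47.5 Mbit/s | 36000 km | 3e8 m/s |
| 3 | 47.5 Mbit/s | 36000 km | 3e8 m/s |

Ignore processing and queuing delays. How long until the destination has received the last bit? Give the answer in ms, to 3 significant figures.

361 ms

L = 1377 × 8 = 11016 bits.
Transmission delay per hop = L/R = 11016/47500000 = 0.231916 ms; 3 hops → 0.695747 ms.
Propagation delays (d/s per hop): 120, 120, 120 ms; sum = 360 ms.
End-to-end = 361 ms.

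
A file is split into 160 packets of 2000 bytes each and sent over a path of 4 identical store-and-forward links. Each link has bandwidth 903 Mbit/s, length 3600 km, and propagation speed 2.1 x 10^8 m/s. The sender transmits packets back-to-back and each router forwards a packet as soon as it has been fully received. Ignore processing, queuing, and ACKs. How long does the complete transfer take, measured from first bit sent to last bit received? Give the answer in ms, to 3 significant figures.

Per-hop transmission t_tx = L/R = 16000/903000000 = 0.0177187 ms.
Per-hop propagation t_prop = 3600000/210000000 = 17.1429 ms.
Pipeline fill: first packet needs 4·t_tx to clear all hops; remaining 159 packets each add one t_tx.
Total = (4+160-1)·t_tx + 4·t_prop = 163·0.0177187 + 4·17.1429 = 71.5 ms.

71.5 ms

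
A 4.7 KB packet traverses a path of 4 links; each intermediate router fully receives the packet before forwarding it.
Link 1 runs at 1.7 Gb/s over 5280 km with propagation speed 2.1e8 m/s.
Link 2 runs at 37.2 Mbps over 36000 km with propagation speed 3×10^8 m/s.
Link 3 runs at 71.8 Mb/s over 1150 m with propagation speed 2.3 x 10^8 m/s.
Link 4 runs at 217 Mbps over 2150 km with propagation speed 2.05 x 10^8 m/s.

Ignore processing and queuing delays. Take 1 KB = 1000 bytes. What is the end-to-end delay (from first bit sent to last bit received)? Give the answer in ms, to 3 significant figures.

157 ms

L = 37600 bits.
Transmission delays (L/R per hop): 0.0221176, 1.01075, 0.523677, 0.173272 ms; sum = 1.72982 ms.
Propagation delays (d/s per hop): 25.1429, 120, 0.005, 10.4878 ms; sum = 155.636 ms.
End-to-end = 157 ms.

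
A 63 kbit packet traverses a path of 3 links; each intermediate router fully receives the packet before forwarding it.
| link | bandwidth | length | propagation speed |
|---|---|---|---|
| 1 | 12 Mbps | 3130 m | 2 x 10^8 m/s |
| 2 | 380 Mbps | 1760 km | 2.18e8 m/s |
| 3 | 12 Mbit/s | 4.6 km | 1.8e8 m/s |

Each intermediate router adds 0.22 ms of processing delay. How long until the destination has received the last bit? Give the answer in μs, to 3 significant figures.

19200 μs

L = 63000 bits.
Transmission delays (L/R per hop): 5250, 165.789, 5250 μs; sum = 10665.8 μs.
Propagation delays (d/s per hop): 15.65, 8073.39, 25.5556 μs; sum = 8114.6 μs.
Processing at 2 router(s): 2 × 0.22 ms = 440 μs.
End-to-end = 19200 μs.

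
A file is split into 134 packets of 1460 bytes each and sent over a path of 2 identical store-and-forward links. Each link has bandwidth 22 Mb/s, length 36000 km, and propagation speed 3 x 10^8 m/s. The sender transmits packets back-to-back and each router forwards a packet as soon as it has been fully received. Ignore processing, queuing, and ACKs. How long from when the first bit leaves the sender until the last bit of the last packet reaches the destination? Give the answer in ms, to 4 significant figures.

311.7 ms

Per-hop transmission t_tx = L/R = 11680/22000000 = 0.530909 ms.
Per-hop propagation t_prop = 36000000/300000000 = 120 ms.
Pipeline fill: first packet needs 2·t_tx to clear all hops; remaining 133 packets each add one t_tx.
Total = (2+134-1)·t_tx + 2·t_prop = 135·0.530909 + 2·120 = 311.7 ms.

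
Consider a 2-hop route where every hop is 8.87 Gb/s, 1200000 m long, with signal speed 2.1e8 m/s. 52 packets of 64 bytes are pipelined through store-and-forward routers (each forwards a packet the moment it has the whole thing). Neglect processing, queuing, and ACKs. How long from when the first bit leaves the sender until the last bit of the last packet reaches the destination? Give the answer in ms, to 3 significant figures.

11.4 ms

Per-hop transmission t_tx = L/R = 512/8870000000 = 5.77227e-05 ms.
Per-hop propagation t_prop = 1200000/210000000 = 5.71429 ms.
Pipeline fill: first packet needs 2·t_tx to clear all hops; remaining 51 packets each add one t_tx.
Total = (2+52-1)·t_tx + 2·t_prop = 53·5.77227e-05 + 2·5.71429 = 11.4 ms.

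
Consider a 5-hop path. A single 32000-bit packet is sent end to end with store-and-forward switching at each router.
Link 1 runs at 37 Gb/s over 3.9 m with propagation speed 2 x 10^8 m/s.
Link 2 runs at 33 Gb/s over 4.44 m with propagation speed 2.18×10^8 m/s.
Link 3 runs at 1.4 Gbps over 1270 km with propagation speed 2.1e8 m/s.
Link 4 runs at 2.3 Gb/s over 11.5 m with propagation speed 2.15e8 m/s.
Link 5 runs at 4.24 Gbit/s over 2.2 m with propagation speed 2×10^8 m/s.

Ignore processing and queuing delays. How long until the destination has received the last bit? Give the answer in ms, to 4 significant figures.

6.094 ms

Transmission delays (L/R per hop): 0.000864865, 0.000969697, 0.0228571, 0.013913, 0.00754717 ms; sum = 0.0461519 ms.
Propagation delays (d/s per hop): 1.95e-05, 2.0367e-05, 6.04762, 5.34884e-05, 1.1e-05 ms; sum = 6.04772 ms.
End-to-end = 6.094 ms.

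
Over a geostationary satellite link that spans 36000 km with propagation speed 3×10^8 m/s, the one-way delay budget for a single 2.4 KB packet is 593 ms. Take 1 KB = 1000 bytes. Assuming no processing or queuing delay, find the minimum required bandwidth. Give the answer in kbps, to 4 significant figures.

L = 19200 bits.
Propagation delay = 36000000 / 300000000 = 120 ms.
Transmission budget = 593 − 120 = 473 ms.
R ≥ L / t_tx = 19200 bits / 0.473 s = 40.59 kbps.

40.59 kbps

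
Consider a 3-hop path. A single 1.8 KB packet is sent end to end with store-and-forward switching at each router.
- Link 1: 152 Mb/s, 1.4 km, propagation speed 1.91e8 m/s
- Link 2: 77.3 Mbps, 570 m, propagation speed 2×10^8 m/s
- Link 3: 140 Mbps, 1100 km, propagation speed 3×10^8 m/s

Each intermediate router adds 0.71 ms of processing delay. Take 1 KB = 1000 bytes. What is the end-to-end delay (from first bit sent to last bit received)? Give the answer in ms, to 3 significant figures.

L = 14400 bits.
Transmission delays (L/R per hop): 0.0947368, 0.186287, 0.102857 ms; sum = 0.383881 ms.
Propagation delays (d/s per hop): 0.00732984, 0.00285, 3.66667 ms; sum = 3.67685 ms.
Processing at 2 router(s): 2 × 0.71 ms = 1.42 ms.
End-to-end = 5.48 ms.

5.48 ms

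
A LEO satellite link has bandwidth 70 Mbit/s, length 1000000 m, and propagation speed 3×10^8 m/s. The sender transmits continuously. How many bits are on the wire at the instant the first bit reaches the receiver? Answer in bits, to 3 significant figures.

Propagation delay = 1000000 / 300000000 = 0.00333333 s.
BDP = R × t_prop = 70000000 × 0.00333333 = 233333 bits.

233000 bits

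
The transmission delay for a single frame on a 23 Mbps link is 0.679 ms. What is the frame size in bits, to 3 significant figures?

L = R × t_tx = 23000000 b/s × 0.000679 s = 15617 bits.

15600 bits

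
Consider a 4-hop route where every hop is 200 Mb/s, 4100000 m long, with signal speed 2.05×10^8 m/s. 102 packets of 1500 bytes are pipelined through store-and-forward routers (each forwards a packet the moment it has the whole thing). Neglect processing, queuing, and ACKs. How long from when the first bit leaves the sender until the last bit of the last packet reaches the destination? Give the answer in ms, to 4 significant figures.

Per-hop transmission t_tx = L/R = 12000/200000000 = 0.06 ms.
Per-hop propagation t_prop = 4100000/2.05e+08 = 20 ms.
Pipeline fill: first packet needs 4·t_tx to clear all hops; remaining 101 packets each add one t_tx.
Total = (4+102-1)·t_tx + 4·t_prop = 105·0.06 + 4·20 = 86.30 ms.

86.30 ms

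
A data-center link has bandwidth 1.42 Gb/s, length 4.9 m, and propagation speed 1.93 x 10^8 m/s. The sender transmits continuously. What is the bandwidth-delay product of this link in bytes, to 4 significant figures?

4.506 bytes

Propagation delay = 4.9 / 193000000 = 2.53886e-08 s.
BDP = R × t_prop = 1420000000 × 2.53886e-08 = 36.0518 bits.
In bytes: 36.0518/8 = 4.506 bytes.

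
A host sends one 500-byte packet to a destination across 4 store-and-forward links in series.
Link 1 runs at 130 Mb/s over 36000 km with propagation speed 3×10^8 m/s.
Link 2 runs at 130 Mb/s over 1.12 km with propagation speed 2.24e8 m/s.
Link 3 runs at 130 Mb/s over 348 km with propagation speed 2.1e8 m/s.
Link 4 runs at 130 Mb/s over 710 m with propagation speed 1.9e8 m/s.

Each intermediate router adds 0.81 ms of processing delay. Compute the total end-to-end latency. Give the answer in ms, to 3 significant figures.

L = 500 × 8 = 4000 bits.
Transmission delay per hop = L/R = 4000/130000000 = 0.0307692 ms; 4 hops → 0.123077 ms.
Propagation delays (d/s per hop): 120, 0.005, 1.65714, 0.00373684 ms; sum = 121.666 ms.
Processing at 3 router(s): 3 × 0.81 ms = 2.43 ms.
End-to-end = 124 ms.

124 ms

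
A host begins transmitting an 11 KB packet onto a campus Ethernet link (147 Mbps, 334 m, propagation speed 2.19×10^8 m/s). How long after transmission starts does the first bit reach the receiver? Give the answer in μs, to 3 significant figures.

First bit experiences only propagation delay: d/s = 334/219000000 = 1.53 μs.

1.53 μs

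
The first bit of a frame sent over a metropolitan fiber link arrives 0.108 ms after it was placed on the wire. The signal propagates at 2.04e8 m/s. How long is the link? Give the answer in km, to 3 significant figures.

22.0 km

d = s × t_prop = 204000000 × 0.000108 = 22.0 km.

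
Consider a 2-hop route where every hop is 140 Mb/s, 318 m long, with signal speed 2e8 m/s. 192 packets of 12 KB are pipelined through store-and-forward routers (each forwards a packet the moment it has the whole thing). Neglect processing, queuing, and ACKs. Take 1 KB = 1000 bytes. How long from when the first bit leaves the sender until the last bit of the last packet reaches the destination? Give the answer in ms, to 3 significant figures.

132 ms

Per-hop transmission t_tx = L/R = 96000/140000000 = 0.685714 ms.
Per-hop propagation t_prop = 318/200000000 = 0.00159 ms.
Pipeline fill: first packet needs 2·t_tx to clear all hops; remaining 191 packets each add one t_tx.
Total = (2+192-1)·t_tx + 2·t_prop = 193·0.685714 + 2·0.00159 = 132 ms.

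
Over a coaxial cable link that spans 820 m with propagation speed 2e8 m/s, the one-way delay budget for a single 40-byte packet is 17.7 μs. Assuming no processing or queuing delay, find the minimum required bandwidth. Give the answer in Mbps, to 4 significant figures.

L = 320 bits.
Propagation delay = 820 / 200000000 = 4.1 μs.
Transmission budget = 17.7 − 4.1 = 13.6 μs.
R ≥ L / t_tx = 320 bits / 1.36e-05 s = 23.53 Mbps.

23.53 Mbps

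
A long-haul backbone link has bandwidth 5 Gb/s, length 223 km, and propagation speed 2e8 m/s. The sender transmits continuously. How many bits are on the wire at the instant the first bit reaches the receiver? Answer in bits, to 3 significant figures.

Propagation delay = 223000 / 200000000 = 0.001115 s.
BDP = R × t_prop = 5000000000 × 0.001115 = 5575000 bits.

5580000 bits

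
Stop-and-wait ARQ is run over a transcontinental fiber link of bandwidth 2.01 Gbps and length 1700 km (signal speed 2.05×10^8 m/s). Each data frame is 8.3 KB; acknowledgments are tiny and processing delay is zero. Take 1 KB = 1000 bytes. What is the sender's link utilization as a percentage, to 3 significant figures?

0.199 %

t_tx = L/R = 66400/2.01e+09 = 3.30348e-05 s.
t_prop = 1700000/2.05e+08 = 0.00829268 s; RTT = 0.0165854 s.
Cycle = t_tx + RTT = 0.0166184 s.
Utilization = t_tx / cycle = 3.30348e-05/0.0166184 = 0.199 %.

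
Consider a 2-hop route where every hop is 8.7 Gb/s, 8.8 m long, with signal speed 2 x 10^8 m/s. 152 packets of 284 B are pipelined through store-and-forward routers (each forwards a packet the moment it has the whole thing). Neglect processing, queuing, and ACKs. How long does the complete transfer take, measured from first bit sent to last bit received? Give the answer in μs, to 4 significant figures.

40.04 μs

Per-hop transmission t_tx = L/R = 2272/8700000000 = 0.261149 μs.
Per-hop propagation t_prop = 8.8/200000000 = 0.044 μs.
Pipeline fill: first packet needs 2·t_tx to clear all hops; remaining 151 packets each add one t_tx.
Total = (2+152-1)·t_tx + 2·t_prop = 153·0.261149 + 2·0.044 = 40.04 μs.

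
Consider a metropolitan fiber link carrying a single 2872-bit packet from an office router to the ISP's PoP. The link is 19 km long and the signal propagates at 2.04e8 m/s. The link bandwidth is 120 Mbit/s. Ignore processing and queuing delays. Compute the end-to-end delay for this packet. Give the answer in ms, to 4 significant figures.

Transmission delay = L/R = 2872 / 120000000 = 0.0239333 ms.
Propagation delay = d/s = 19000 m / 204000000 m/s = 0.0931373 ms.
Total = 0.1171 ms.

0.1171 ms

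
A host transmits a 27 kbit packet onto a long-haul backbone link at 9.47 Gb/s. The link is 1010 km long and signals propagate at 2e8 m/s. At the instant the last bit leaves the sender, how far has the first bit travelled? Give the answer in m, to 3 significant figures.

570 m

t_tx = L/R = 27000/9470000000 = 2.85111e-06 s.
Distance = s × t_tx = 200000000 × 2.85111e-06 = 570 m.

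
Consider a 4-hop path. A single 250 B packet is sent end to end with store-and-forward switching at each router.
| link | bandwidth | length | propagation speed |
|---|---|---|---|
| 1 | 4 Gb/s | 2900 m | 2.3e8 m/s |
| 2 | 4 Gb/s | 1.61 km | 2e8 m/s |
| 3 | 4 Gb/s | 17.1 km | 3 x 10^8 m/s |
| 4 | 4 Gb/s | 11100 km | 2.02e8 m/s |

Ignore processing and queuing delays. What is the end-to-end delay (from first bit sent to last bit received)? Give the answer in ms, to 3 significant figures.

55.0 ms

L = 250 × 8 = 2000 bits.
Transmission delay per hop = L/R = 2000/4000000000 = 0.0005 ms; 4 hops → 0.002 ms.
Propagation delays (d/s per hop): 0.0126087, 0.00805, 0.057, 54.9505 ms; sum = 55.0282 ms.
End-to-end = 55.0 ms.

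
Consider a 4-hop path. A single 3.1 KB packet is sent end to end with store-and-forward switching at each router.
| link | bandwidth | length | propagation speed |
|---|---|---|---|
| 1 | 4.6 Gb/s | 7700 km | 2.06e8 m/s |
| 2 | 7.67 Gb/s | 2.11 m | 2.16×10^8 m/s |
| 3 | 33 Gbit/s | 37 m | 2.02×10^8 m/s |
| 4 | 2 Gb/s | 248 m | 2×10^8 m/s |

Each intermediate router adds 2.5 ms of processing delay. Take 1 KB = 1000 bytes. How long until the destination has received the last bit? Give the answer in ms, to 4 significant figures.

44.90 ms

L = 24800 bits.
Transmission delays (L/R per hop): 0.0053913, 0.00323338, 0.000751515, 0.0124 ms; sum = 0.0217762 ms.
Propagation delays (d/s per hop): 37.3786, 9.76852e-06, 0.000183168, 0.00124 ms; sum = 37.3801 ms.
Processing at 3 router(s): 3 × 2.5 ms = 7.5 ms.
End-to-end = 44.90 ms.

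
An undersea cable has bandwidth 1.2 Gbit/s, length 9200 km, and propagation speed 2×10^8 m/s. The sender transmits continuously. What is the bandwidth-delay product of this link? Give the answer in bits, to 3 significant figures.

55200000 bits

Propagation delay = 9200000 / 200000000 = 0.046 s.
BDP = R × t_prop = 1200000000 × 0.046 = 55200000 bits.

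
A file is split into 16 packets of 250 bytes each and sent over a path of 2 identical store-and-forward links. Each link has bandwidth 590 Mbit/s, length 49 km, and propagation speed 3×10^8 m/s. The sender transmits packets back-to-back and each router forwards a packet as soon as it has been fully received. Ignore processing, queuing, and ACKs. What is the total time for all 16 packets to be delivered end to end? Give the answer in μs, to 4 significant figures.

384.3 μs

Per-hop transmission t_tx = L/R = 2000/590000000 = 3.38983 μs.
Per-hop propagation t_prop = 49000/300000000 = 163.333 μs.
Pipeline fill: first packet needs 2·t_tx to clear all hops; remaining 15 packets each add one t_tx.
Total = (2+16-1)·t_tx + 2·t_prop = 17·3.38983 + 2·163.333 = 384.3 μs.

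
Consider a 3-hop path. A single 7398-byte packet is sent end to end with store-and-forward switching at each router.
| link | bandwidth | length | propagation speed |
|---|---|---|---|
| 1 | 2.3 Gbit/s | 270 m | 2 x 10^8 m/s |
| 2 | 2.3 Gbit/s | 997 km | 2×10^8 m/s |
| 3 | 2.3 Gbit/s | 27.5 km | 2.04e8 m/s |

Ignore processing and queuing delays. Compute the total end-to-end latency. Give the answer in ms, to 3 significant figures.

5.20 ms

L = 7398 × 8 = 59184 bits.
Transmission delay per hop = L/R = 59184/2300000000 = 0.0257322 ms; 3 hops → 0.0771965 ms.
Propagation delays (d/s per hop): 0.00135, 4.985, 0.134804 ms; sum = 5.12115 ms.
End-to-end = 5.20 ms.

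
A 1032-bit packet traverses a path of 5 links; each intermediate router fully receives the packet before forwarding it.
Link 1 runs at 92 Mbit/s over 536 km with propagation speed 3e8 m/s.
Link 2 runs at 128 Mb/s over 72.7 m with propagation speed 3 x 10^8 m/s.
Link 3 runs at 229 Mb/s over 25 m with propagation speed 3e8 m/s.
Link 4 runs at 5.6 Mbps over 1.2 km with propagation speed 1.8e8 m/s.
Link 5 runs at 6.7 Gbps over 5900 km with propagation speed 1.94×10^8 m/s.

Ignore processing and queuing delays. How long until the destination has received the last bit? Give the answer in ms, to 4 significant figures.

Transmission delays (L/R per hop): 0.0112174, 0.0080625, 0.00450655, 0.184286, 0.00015403 ms; sum = 0.208226 ms.
Propagation delays (d/s per hop): 1.78667, 0.000242333, 8.33333e-05, 0.00666667, 30.4124 ms; sum = 32.206 ms.
End-to-end = 32.41 ms.

32.41 ms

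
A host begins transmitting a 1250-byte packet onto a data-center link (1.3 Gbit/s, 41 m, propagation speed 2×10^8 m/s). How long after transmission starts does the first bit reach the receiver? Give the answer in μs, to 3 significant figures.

0.205 μs

First bit experiences only propagation delay: d/s = 41/200000000 = 0.205 μs.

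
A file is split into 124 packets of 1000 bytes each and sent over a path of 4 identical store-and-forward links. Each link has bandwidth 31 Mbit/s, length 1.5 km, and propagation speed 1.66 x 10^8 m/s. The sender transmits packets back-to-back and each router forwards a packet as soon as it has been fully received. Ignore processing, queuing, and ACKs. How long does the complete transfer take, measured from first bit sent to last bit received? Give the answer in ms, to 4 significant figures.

Per-hop transmission t_tx = L/R = 8000/31000000 = 0.258065 ms.
Per-hop propagation t_prop = 1500/166000000 = 0.00903614 ms.
Pipeline fill: first packet needs 4·t_tx to clear all hops; remaining 123 packets each add one t_tx.
Total = (4+124-1)·t_tx + 4·t_prop = 127·0.258065 + 4·0.00903614 = 32.81 ms.

32.81 ms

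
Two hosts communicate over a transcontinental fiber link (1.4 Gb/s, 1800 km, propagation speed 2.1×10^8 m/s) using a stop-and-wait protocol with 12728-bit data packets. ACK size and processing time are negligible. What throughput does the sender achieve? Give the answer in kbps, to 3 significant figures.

t_tx = L/R = 12728/1400000000 = 9.09143e-06 s.
t_prop = 1800000/210000000 = 0.00857143 s; RTT = 0.0171429 s.
Cycle = t_tx + RTT = 0.0171519 s.
Throughput = L / cycle = 12728 / 0.0171519 = 742 kbps.

742 kbps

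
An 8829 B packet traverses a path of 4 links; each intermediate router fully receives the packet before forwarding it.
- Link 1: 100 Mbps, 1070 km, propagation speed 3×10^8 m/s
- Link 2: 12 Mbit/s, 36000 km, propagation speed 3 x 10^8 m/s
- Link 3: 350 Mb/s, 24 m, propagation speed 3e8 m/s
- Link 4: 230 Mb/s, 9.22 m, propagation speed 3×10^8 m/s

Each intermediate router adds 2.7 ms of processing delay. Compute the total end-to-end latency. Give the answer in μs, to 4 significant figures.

138800 μs

L = 8829 × 8 = 70632 bits.
Transmission delays (L/R per hop): 706.32, 5886, 201.806, 307.096 μs; sum = 7101.22 μs.
Propagation delays (d/s per hop): 3566.67, 120000, 0.08, 0.0307333 μs; sum = 123567 μs.
Processing at 3 router(s): 3 × 2.7 ms = 8100 μs.
End-to-end = 138800 μs.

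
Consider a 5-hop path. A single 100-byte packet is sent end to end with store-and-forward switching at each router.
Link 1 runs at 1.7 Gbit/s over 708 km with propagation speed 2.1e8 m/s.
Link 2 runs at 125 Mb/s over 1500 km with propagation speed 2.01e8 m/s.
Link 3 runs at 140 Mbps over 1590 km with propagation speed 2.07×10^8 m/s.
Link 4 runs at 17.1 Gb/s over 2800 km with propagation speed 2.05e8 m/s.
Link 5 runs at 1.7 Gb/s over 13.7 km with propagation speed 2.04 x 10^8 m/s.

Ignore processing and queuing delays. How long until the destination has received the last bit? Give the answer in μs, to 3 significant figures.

32300 μs

L = 100 × 8 = 800 bits.
Transmission delays (L/R per hop): 0.470588, 6.4, 5.71429, 0.0467836, 0.470588 μs; sum = 13.1022 μs.
Propagation delays (d/s per hop): 3371.43, 7462.69, 7681.16, 13658.5, 67.1569 μs; sum = 32241 μs.
End-to-end = 32300 μs.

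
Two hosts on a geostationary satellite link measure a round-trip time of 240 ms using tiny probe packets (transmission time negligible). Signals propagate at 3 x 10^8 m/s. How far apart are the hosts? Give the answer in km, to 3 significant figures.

One-way propagation = RTT/2 = 120 ms.
d = s × t = 300000000 × 0.12 = 36000 km.

36000 km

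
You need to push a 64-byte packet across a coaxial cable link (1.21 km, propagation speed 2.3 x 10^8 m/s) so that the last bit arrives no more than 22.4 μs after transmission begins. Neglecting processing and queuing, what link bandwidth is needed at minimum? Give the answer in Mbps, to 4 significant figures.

L = 512 bits.
Propagation delay = 1210 / 2.3e+08 = 5.26087 μs.
Transmission budget = 22.4 − 5.26087 = 17.1391 μs.
R ≥ L / t_tx = 512 bits / 1.71391e-05 s = 29.87 Mbps.

29.87 Mbps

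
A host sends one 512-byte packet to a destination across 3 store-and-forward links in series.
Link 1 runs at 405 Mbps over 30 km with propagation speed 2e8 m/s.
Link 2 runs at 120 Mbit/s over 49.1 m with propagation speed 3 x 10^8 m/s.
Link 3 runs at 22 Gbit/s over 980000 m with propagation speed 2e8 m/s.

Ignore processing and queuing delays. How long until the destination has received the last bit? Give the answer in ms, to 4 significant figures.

5.095 ms

L = 512 × 8 = 4096 bits.
Transmission delays (L/R per hop): 0.0101136, 0.0341333, 0.000186182 ms; sum = 0.0444331 ms.
Propagation delays (d/s per hop): 0.15, 0.000163667, 4.9 ms; sum = 5.05016 ms.
End-to-end = 5.095 ms.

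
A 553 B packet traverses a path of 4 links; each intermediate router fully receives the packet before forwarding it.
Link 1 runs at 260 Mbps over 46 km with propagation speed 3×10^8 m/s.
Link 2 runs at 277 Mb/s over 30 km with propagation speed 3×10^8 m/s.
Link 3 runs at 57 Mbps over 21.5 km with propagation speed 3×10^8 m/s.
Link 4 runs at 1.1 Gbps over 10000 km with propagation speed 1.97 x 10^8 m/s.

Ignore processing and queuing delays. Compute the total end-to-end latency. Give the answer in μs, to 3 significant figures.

51200 μs

L = 553 × 8 = 4424 bits.
Transmission delays (L/R per hop): 17.0154, 15.9711, 77.614, 4.02182 μs; sum = 114.622 μs.
Propagation delays (d/s per hop): 153.333, 100, 71.6667, 50761.4 μs; sum = 51086.4 μs.
End-to-end = 51200 μs.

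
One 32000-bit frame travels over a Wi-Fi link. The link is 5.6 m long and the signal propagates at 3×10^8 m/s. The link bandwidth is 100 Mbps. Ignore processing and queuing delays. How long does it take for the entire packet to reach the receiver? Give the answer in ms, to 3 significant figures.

0.320 ms

Transmission delay = L/R = 32000 / 100000000 = 0.32 ms.
Propagation delay = d/s = 5.6 m / 300000000 m/s = 1.86667e-05 ms.
Total = 0.320 ms.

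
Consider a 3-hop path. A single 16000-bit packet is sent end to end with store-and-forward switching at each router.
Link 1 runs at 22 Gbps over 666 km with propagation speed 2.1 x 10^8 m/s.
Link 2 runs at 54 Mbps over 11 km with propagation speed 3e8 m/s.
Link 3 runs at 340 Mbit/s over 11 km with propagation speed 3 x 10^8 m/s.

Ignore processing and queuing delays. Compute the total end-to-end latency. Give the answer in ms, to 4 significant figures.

Transmission delays (L/R per hop): 0.000727273, 0.296296, 0.0470588 ms; sum = 0.344082 ms.
Propagation delays (d/s per hop): 3.17143, 0.0366667, 0.0366667 ms; sum = 3.24476 ms.
End-to-end = 3.589 ms.

3.589 ms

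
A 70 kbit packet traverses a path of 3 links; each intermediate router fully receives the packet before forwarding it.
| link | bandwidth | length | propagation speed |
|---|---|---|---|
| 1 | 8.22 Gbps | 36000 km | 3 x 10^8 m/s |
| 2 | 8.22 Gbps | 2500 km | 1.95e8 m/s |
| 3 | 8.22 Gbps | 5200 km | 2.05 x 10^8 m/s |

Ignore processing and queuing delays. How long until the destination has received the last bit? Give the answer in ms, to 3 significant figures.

158 ms

L = 70000 bits.
Transmission delay per hop = L/R = 70000/8.22e+09 = 0.00851582 ms; 3 hops → 0.0255474 ms.
Propagation delays (d/s per hop): 120, 12.8205, 25.3659 ms; sum = 158.186 ms.
End-to-end = 158 ms.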